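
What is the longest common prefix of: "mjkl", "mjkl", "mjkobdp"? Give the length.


Words: mjkl, mjkl, mjkobdp
  Position 0: all 'm' => match
  Position 1: all 'j' => match
  Position 2: all 'k' => match
  Position 3: ('l', 'l', 'o') => mismatch, stop
LCP = "mjk" (length 3)

3


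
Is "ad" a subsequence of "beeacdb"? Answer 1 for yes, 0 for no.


Check if "ad" is a subsequence of "beeacdb"
Greedy scan:
  Position 0 ('b'): no match needed
  Position 1 ('e'): no match needed
  Position 2 ('e'): no match needed
  Position 3 ('a'): matches sub[0] = 'a'
  Position 4 ('c'): no match needed
  Position 5 ('d'): matches sub[1] = 'd'
  Position 6 ('b'): no match needed
All 2 characters matched => is a subsequence

1


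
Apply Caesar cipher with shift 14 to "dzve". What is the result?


Caesar cipher: shift "dzve" by 14
  'd' (pos 3) + 14 = pos 17 = 'r'
  'z' (pos 25) + 14 = pos 13 = 'n'
  'v' (pos 21) + 14 = pos 9 = 'j'
  'e' (pos 4) + 14 = pos 18 = 's'
Result: rnjs

rnjs


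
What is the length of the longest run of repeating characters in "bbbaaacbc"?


Input: "bbbaaacbc"
Scanning for longest run:
  Position 1 ('b'): continues run of 'b', length=2
  Position 2 ('b'): continues run of 'b', length=3
  Position 3 ('a'): new char, reset run to 1
  Position 4 ('a'): continues run of 'a', length=2
  Position 5 ('a'): continues run of 'a', length=3
  Position 6 ('c'): new char, reset run to 1
  Position 7 ('b'): new char, reset run to 1
  Position 8 ('c'): new char, reset run to 1
Longest run: 'b' with length 3

3


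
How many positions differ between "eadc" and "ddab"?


Comparing "eadc" and "ddab" position by position:
  Position 0: 'e' vs 'd' => DIFFER
  Position 1: 'a' vs 'd' => DIFFER
  Position 2: 'd' vs 'a' => DIFFER
  Position 3: 'c' vs 'b' => DIFFER
Positions that differ: 4

4


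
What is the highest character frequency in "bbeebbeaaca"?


Input: bbeebbeaaca
Character counts:
  'a': 3
  'b': 4
  'c': 1
  'e': 3
Maximum frequency: 4

4


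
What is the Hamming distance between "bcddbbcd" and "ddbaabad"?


Comparing "bcddbbcd" and "ddbaabad" position by position:
  Position 0: 'b' vs 'd' => differ
  Position 1: 'c' vs 'd' => differ
  Position 2: 'd' vs 'b' => differ
  Position 3: 'd' vs 'a' => differ
  Position 4: 'b' vs 'a' => differ
  Position 5: 'b' vs 'b' => same
  Position 6: 'c' vs 'a' => differ
  Position 7: 'd' vs 'd' => same
Total differences (Hamming distance): 6

6


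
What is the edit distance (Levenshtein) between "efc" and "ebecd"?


Computing edit distance: "efc" -> "ebecd"
DP table:
           e    b    e    c    d
      0    1    2    3    4    5
  e   1    0    1    2    3    4
  f   2    1    1    2    3    4
  c   3    2    2    2    2    3
Edit distance = dp[3][5] = 3

3


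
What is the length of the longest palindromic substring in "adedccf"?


Input: "adedccf"
Checking substrings for palindromes:
  [1:4] "ded" (len 3) => palindrome
  [4:6] "cc" (len 2) => palindrome
Longest palindromic substring: "ded" with length 3

3


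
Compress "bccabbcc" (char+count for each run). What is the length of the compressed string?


Input: bccabbcc
Runs:
  'b' x 1 => "b1"
  'c' x 2 => "c2"
  'a' x 1 => "a1"
  'b' x 2 => "b2"
  'c' x 2 => "c2"
Compressed: "b1c2a1b2c2"
Compressed length: 10

10


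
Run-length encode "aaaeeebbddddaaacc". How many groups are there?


Input: aaaeeebbddddaaacc
Scanning for consecutive runs:
  Group 1: 'a' x 3 (positions 0-2)
  Group 2: 'e' x 3 (positions 3-5)
  Group 3: 'b' x 2 (positions 6-7)
  Group 4: 'd' x 4 (positions 8-11)
  Group 5: 'a' x 3 (positions 12-14)
  Group 6: 'c' x 2 (positions 15-16)
Total groups: 6

6


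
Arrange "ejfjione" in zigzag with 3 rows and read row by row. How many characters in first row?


Zigzag "ejfjione" into 3 rows:
Placing characters:
  'e' => row 0
  'j' => row 1
  'f' => row 2
  'j' => row 1
  'i' => row 0
  'o' => row 1
  'n' => row 2
  'e' => row 1
Rows:
  Row 0: "ei"
  Row 1: "jjoe"
  Row 2: "fn"
First row length: 2

2


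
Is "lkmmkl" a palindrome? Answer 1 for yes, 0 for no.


Input: lkmmkl
Reversed: lkmmkl
  Compare pos 0 ('l') with pos 5 ('l'): match
  Compare pos 1 ('k') with pos 4 ('k'): match
  Compare pos 2 ('m') with pos 3 ('m'): match
Result: palindrome

1


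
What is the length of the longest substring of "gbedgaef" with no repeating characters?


Input: "gbedgaef"
Sliding window (track last position of each char):
  Position 0 ('g'): window [0,0] length 1 -- new best
  Position 1 ('b'): window [0,1] length 2 -- new best
  Position 2 ('e'): window [0,2] length 3 -- new best
  Position 3 ('d'): window [0,3] length 4 -- new best
  Position 4 ('g'): repeat (last at 0), move window start to 1
  Position 4 ('g'): window [1,4] length 4
  Position 5 ('a'): window [1,5] length 5 -- new best
  Position 6 ('e'): repeat (last at 2), move window start to 3
  Position 6 ('e'): window [3,6] length 4
  Position 7 ('f'): window [3,7] length 5
Longest substring with no repeats: "bedga" with length 5

5


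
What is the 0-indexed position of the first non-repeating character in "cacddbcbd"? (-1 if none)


Input: cacddbcbd
Character frequencies:
  'a': 1
  'b': 2
  'c': 3
  'd': 3
Scanning left to right for freq == 1:
  Position 0 ('c'): freq=3, skip
  Position 1 ('a'): unique! => answer = 1

1


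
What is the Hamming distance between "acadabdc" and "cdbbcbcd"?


Comparing "acadabdc" and "cdbbcbcd" position by position:
  Position 0: 'a' vs 'c' => differ
  Position 1: 'c' vs 'd' => differ
  Position 2: 'a' vs 'b' => differ
  Position 3: 'd' vs 'b' => differ
  Position 4: 'a' vs 'c' => differ
  Position 5: 'b' vs 'b' => same
  Position 6: 'd' vs 'c' => differ
  Position 7: 'c' vs 'd' => differ
Total differences (Hamming distance): 7

7


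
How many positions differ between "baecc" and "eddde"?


Comparing "baecc" and "eddde" position by position:
  Position 0: 'b' vs 'e' => DIFFER
  Position 1: 'a' vs 'd' => DIFFER
  Position 2: 'e' vs 'd' => DIFFER
  Position 3: 'c' vs 'd' => DIFFER
  Position 4: 'c' vs 'e' => DIFFER
Positions that differ: 5

5


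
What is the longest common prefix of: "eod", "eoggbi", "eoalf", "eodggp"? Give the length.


Words: eod, eoggbi, eoalf, eodggp
  Position 0: all 'e' => match
  Position 1: all 'o' => match
  Position 2: ('d', 'g', 'a', 'd') => mismatch, stop
LCP = "eo" (length 2)

2


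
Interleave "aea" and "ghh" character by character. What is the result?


Interleaving "aea" and "ghh":
  Position 0: 'a' from first, 'g' from second => "ag"
  Position 1: 'e' from first, 'h' from second => "eh"
  Position 2: 'a' from first, 'h' from second => "ah"
Result: agehah

agehah


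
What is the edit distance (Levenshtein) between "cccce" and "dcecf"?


Computing edit distance: "cccce" -> "dcecf"
DP table:
           d    c    e    c    f
      0    1    2    3    4    5
  c   1    1    1    2    3    4
  c   2    2    1    2    2    3
  c   3    3    2    2    2    3
  c   4    4    3    3    2    3
  e   5    5    4    3    3    3
Edit distance = dp[5][5] = 3

3


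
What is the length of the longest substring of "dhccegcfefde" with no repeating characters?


Input: "dhccegcfefde"
Sliding window (track last position of each char):
  Position 0 ('d'): window [0,0] length 1 -- new best
  Position 1 ('h'): window [0,1] length 2 -- new best
  Position 2 ('c'): window [0,2] length 3 -- new best
  Position 3 ('c'): repeat (last at 2), move window start to 3
  Position 3 ('c'): window [3,3] length 1
  Position 4 ('e'): window [3,4] length 2
  Position 5 ('g'): window [3,5] length 3
  Position 6 ('c'): repeat (last at 3), move window start to 4
  Position 6 ('c'): window [4,6] length 3
  Position 7 ('f'): window [4,7] length 4 -- new best
  Position 8 ('e'): repeat (last at 4), move window start to 5
  Position 8 ('e'): window [5,8] length 4
  Position 9 ('f'): repeat (last at 7), move window start to 8
  Position 9 ('f'): window [8,9] length 2
  Position 10 ('d'): window [8,10] length 3
  Position 11 ('e'): repeat (last at 8), move window start to 9
  Position 11 ('e'): window [9,11] length 3
Longest substring with no repeats: "egcf" with length 4

4


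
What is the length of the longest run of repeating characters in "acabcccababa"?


Input: "acabcccababa"
Scanning for longest run:
  Position 1 ('c'): new char, reset run to 1
  Position 2 ('a'): new char, reset run to 1
  Position 3 ('b'): new char, reset run to 1
  Position 4 ('c'): new char, reset run to 1
  Position 5 ('c'): continues run of 'c', length=2
  Position 6 ('c'): continues run of 'c', length=3
  Position 7 ('a'): new char, reset run to 1
  Position 8 ('b'): new char, reset run to 1
  Position 9 ('a'): new char, reset run to 1
  Position 10 ('b'): new char, reset run to 1
  Position 11 ('a'): new char, reset run to 1
Longest run: 'c' with length 3

3


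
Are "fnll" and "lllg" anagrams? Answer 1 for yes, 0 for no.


Strings: "fnll", "lllg"
Sorted first:  flln
Sorted second: glll
Differ at position 0: 'f' vs 'g' => not anagrams

0


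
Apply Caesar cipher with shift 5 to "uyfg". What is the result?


Caesar cipher: shift "uyfg" by 5
  'u' (pos 20) + 5 = pos 25 = 'z'
  'y' (pos 24) + 5 = pos 3 = 'd'
  'f' (pos 5) + 5 = pos 10 = 'k'
  'g' (pos 6) + 5 = pos 11 = 'l'
Result: zdkl

zdkl


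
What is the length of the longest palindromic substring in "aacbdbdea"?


Input: "aacbdbdea"
Checking substrings for palindromes:
  [3:6] "bdb" (len 3) => palindrome
  [4:7] "dbd" (len 3) => palindrome
  [0:2] "aa" (len 2) => palindrome
Longest palindromic substring: "bdb" with length 3

3


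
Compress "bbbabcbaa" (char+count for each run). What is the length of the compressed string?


Input: bbbabcbaa
Runs:
  'b' x 3 => "b3"
  'a' x 1 => "a1"
  'b' x 1 => "b1"
  'c' x 1 => "c1"
  'b' x 1 => "b1"
  'a' x 2 => "a2"
Compressed: "b3a1b1c1b1a2"
Compressed length: 12

12


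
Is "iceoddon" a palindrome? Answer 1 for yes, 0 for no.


Input: iceoddon
Reversed: noddoeci
  Compare pos 0 ('i') with pos 7 ('n'): MISMATCH
  Compare pos 1 ('c') with pos 6 ('o'): MISMATCH
  Compare pos 2 ('e') with pos 5 ('d'): MISMATCH
  Compare pos 3 ('o') with pos 4 ('d'): MISMATCH
Result: not a palindrome

0


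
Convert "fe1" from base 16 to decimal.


Input: "fe1" in base 16
Positional expansion:
  Digit 'f' (value 15) x 16^2 = 3840
  Digit 'e' (value 14) x 16^1 = 224
  Digit '1' (value 1) x 16^0 = 1
Sum = 4065

4065


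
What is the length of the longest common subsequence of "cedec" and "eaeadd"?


LCS of "cedec" and "eaeadd"
DP table:
           e    a    e    a    d    d
      0    0    0    0    0    0    0
  c   0    0    0    0    0    0    0
  e   0    1    1    1    1    1    1
  d   0    1    1    1    1    2    2
  e   0    1    1    2    2    2    2
  c   0    1    1    2    2    2    2
LCS length = dp[5][6] = 2

2


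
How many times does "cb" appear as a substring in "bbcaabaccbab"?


Searching for "cb" in "bbcaabaccbab"
Scanning each position:
  Position 0: "bb" => no
  Position 1: "bc" => no
  Position 2: "ca" => no
  Position 3: "aa" => no
  Position 4: "ab" => no
  Position 5: "ba" => no
  Position 6: "ac" => no
  Position 7: "cc" => no
  Position 8: "cb" => MATCH
  Position 9: "ba" => no
  Position 10: "ab" => no
Total occurrences: 1

1


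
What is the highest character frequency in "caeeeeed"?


Input: caeeeeed
Character counts:
  'a': 1
  'c': 1
  'd': 1
  'e': 5
Maximum frequency: 5

5


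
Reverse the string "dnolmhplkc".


Input: dnolmhplkc
Reading characters right to left:
  Position 9: 'c'
  Position 8: 'k'
  Position 7: 'l'
  Position 6: 'p'
  Position 5: 'h'
  Position 4: 'm'
  Position 3: 'l'
  Position 2: 'o'
  Position 1: 'n'
  Position 0: 'd'
Reversed: cklphmlond

cklphmlond


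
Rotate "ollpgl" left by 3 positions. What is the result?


Input: "ollpgl", rotate left by 3
First 3 characters: "oll"
Remaining characters: "pgl"
Concatenate remaining + first: "pgl" + "oll" = "pgloll"

pgloll


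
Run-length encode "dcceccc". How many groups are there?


Input: dcceccc
Scanning for consecutive runs:
  Group 1: 'd' x 1 (positions 0-0)
  Group 2: 'c' x 2 (positions 1-2)
  Group 3: 'e' x 1 (positions 3-3)
  Group 4: 'c' x 3 (positions 4-6)
Total groups: 4

4


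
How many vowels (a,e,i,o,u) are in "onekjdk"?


Input: onekjdk
Checking each character:
  'o' at position 0: vowel (running total: 1)
  'n' at position 1: consonant
  'e' at position 2: vowel (running total: 2)
  'k' at position 3: consonant
  'j' at position 4: consonant
  'd' at position 5: consonant
  'k' at position 6: consonant
Total vowels: 2

2


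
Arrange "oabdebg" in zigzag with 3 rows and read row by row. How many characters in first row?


Zigzag "oabdebg" into 3 rows:
Placing characters:
  'o' => row 0
  'a' => row 1
  'b' => row 2
  'd' => row 1
  'e' => row 0
  'b' => row 1
  'g' => row 2
Rows:
  Row 0: "oe"
  Row 1: "adb"
  Row 2: "bg"
First row length: 2

2


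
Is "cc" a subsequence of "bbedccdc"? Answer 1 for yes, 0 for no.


Check if "cc" is a subsequence of "bbedccdc"
Greedy scan:
  Position 0 ('b'): no match needed
  Position 1 ('b'): no match needed
  Position 2 ('e'): no match needed
  Position 3 ('d'): no match needed
  Position 4 ('c'): matches sub[0] = 'c'
  Position 5 ('c'): matches sub[1] = 'c'
  Position 6 ('d'): no match needed
  Position 7 ('c'): no match needed
All 2 characters matched => is a subsequence

1


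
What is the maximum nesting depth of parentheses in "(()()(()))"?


Input: "(()()(()))"
Tracking depth:
  Position 0 '(': depth becomes 1
  Position 1 '(': depth becomes 2
  Position 2 ')': depth becomes 1
  Position 3 '(': depth becomes 2
  Position 4 ')': depth becomes 1
  Position 5 '(': depth becomes 2
  Position 6 '(': depth becomes 3
  Position 7 ')': depth becomes 2
  Position 8 ')': depth becomes 1
  Position 9 ')': depth becomes 0
Maximum depth reached: 3

3


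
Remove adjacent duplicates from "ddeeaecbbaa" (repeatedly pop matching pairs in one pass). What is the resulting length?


Input: ddeeaecbbaa
Stack-based adjacent duplicate removal:
  Read 'd': push. Stack: d
  Read 'd': matches stack top 'd' => pop. Stack: (empty)
  Read 'e': push. Stack: e
  Read 'e': matches stack top 'e' => pop. Stack: (empty)
  Read 'a': push. Stack: a
  Read 'e': push. Stack: ae
  Read 'c': push. Stack: aec
  Read 'b': push. Stack: aecb
  Read 'b': matches stack top 'b' => pop. Stack: aec
  Read 'a': push. Stack: aeca
  Read 'a': matches stack top 'a' => pop. Stack: aec
Final stack: "aec" (length 3)

3


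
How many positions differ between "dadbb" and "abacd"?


Comparing "dadbb" and "abacd" position by position:
  Position 0: 'd' vs 'a' => DIFFER
  Position 1: 'a' vs 'b' => DIFFER
  Position 2: 'd' vs 'a' => DIFFER
  Position 3: 'b' vs 'c' => DIFFER
  Position 4: 'b' vs 'd' => DIFFER
Positions that differ: 5

5


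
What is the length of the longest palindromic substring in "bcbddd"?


Input: "bcbddd"
Checking substrings for palindromes:
  [0:3] "bcb" (len 3) => palindrome
  [3:6] "ddd" (len 3) => palindrome
  [3:5] "dd" (len 2) => palindrome
  [4:6] "dd" (len 2) => palindrome
Longest palindromic substring: "bcb" with length 3

3


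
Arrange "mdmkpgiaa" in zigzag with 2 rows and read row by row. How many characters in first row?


Zigzag "mdmkpgiaa" into 2 rows:
Placing characters:
  'm' => row 0
  'd' => row 1
  'm' => row 0
  'k' => row 1
  'p' => row 0
  'g' => row 1
  'i' => row 0
  'a' => row 1
  'a' => row 0
Rows:
  Row 0: "mmpia"
  Row 1: "dkga"
First row length: 5

5


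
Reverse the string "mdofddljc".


Input: mdofddljc
Reading characters right to left:
  Position 8: 'c'
  Position 7: 'j'
  Position 6: 'l'
  Position 5: 'd'
  Position 4: 'd'
  Position 3: 'f'
  Position 2: 'o'
  Position 1: 'd'
  Position 0: 'm'
Reversed: cjlddfodm

cjlddfodm


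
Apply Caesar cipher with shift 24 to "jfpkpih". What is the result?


Caesar cipher: shift "jfpkpih" by 24
  'j' (pos 9) + 24 = pos 7 = 'h'
  'f' (pos 5) + 24 = pos 3 = 'd'
  'p' (pos 15) + 24 = pos 13 = 'n'
  'k' (pos 10) + 24 = pos 8 = 'i'
  'p' (pos 15) + 24 = pos 13 = 'n'
  'i' (pos 8) + 24 = pos 6 = 'g'
  'h' (pos 7) + 24 = pos 5 = 'f'
Result: hdningf

hdningf


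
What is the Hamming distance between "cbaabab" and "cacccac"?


Comparing "cbaabab" and "cacccac" position by position:
  Position 0: 'c' vs 'c' => same
  Position 1: 'b' vs 'a' => differ
  Position 2: 'a' vs 'c' => differ
  Position 3: 'a' vs 'c' => differ
  Position 4: 'b' vs 'c' => differ
  Position 5: 'a' vs 'a' => same
  Position 6: 'b' vs 'c' => differ
Total differences (Hamming distance): 5

5


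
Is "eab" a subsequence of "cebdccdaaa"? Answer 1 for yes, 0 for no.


Check if "eab" is a subsequence of "cebdccdaaa"
Greedy scan:
  Position 0 ('c'): no match needed
  Position 1 ('e'): matches sub[0] = 'e'
  Position 2 ('b'): no match needed
  Position 3 ('d'): no match needed
  Position 4 ('c'): no match needed
  Position 5 ('c'): no match needed
  Position 6 ('d'): no match needed
  Position 7 ('a'): matches sub[1] = 'a'
  Position 8 ('a'): no match needed
  Position 9 ('a'): no match needed
Only matched 2/3 characters => not a subsequence

0


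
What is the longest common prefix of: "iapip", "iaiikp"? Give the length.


Words: iapip, iaiikp
  Position 0: all 'i' => match
  Position 1: all 'a' => match
  Position 2: ('p', 'i') => mismatch, stop
LCP = "ia" (length 2)

2


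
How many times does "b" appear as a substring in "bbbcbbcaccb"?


Searching for "b" in "bbbcbbcaccb"
Scanning each position:
  Position 0: "b" => MATCH
  Position 1: "b" => MATCH
  Position 2: "b" => MATCH
  Position 3: "c" => no
  Position 4: "b" => MATCH
  Position 5: "b" => MATCH
  Position 6: "c" => no
  Position 7: "a" => no
  Position 8: "c" => no
  Position 9: "c" => no
  Position 10: "b" => MATCH
Total occurrences: 6

6


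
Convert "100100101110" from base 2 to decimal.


Input: "100100101110" in base 2
Positional expansion:
  Digit '1' (value 1) x 2^11 = 2048
  Digit '0' (value 0) x 2^10 = 0
  Digit '0' (value 0) x 2^9 = 0
  Digit '1' (value 1) x 2^8 = 256
  Digit '0' (value 0) x 2^7 = 0
  Digit '0' (value 0) x 2^6 = 0
  Digit '1' (value 1) x 2^5 = 32
  Digit '0' (value 0) x 2^4 = 0
  Digit '1' (value 1) x 2^3 = 8
  Digit '1' (value 1) x 2^2 = 4
  Digit '1' (value 1) x 2^1 = 2
  Digit '0' (value 0) x 2^0 = 0
Sum = 2350

2350


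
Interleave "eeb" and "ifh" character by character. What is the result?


Interleaving "eeb" and "ifh":
  Position 0: 'e' from first, 'i' from second => "ei"
  Position 1: 'e' from first, 'f' from second => "ef"
  Position 2: 'b' from first, 'h' from second => "bh"
Result: eiefbh

eiefbh


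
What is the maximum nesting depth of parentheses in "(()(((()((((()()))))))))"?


Input: "(()(((()((((()()))))))))"
Tracking depth:
  Position 0 '(': depth becomes 1
  Position 1 '(': depth becomes 2
  Position 2 ')': depth becomes 1
  Position 3 '(': depth becomes 2
  Position 4 '(': depth becomes 3
  Position 5 '(': depth becomes 4
  Position 6 '(': depth becomes 5
  Position 7 ')': depth becomes 4
  Position 8 '(': depth becomes 5
  Position 9 '(': depth becomes 6
  Position 10 '(': depth becomes 7
  Position 11 '(': depth becomes 8
  Position 12 '(': depth becomes 9
  Position 13 ')': depth becomes 8
  Position 14 '(': depth becomes 9
  Position 15 ')': depth becomes 8
  Position 16 ')': depth becomes 7
  Position 17 ')': depth becomes 6
  Position 18 ')': depth becomes 5
  Position 19 ')': depth becomes 4
  Position 20 ')': depth becomes 3
  Position 21 ')': depth becomes 2
  Position 22 ')': depth becomes 1
  Position 23 ')': depth becomes 0
Maximum depth reached: 9

9


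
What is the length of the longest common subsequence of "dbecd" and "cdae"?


LCS of "dbecd" and "cdae"
DP table:
           c    d    a    e
      0    0    0    0    0
  d   0    0    1    1    1
  b   0    0    1    1    1
  e   0    0    1    1    2
  c   0    1    1    1    2
  d   0    1    2    2    2
LCS length = dp[5][4] = 2

2


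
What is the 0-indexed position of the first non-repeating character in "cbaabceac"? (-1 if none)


Input: cbaabceac
Character frequencies:
  'a': 3
  'b': 2
  'c': 3
  'e': 1
Scanning left to right for freq == 1:
  Position 0 ('c'): freq=3, skip
  Position 1 ('b'): freq=2, skip
  Position 2 ('a'): freq=3, skip
  Position 3 ('a'): freq=3, skip
  Position 4 ('b'): freq=2, skip
  Position 5 ('c'): freq=3, skip
  Position 6 ('e'): unique! => answer = 6

6


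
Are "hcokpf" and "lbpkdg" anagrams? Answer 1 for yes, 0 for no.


Strings: "hcokpf", "lbpkdg"
Sorted first:  cfhkop
Sorted second: bdgklp
Differ at position 0: 'c' vs 'b' => not anagrams

0


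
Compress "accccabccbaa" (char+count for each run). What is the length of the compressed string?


Input: accccabccbaa
Runs:
  'a' x 1 => "a1"
  'c' x 4 => "c4"
  'a' x 1 => "a1"
  'b' x 1 => "b1"
  'c' x 2 => "c2"
  'b' x 1 => "b1"
  'a' x 2 => "a2"
Compressed: "a1c4a1b1c2b1a2"
Compressed length: 14

14


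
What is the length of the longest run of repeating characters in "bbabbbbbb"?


Input: "bbabbbbbb"
Scanning for longest run:
  Position 1 ('b'): continues run of 'b', length=2
  Position 2 ('a'): new char, reset run to 1
  Position 3 ('b'): new char, reset run to 1
  Position 4 ('b'): continues run of 'b', length=2
  Position 5 ('b'): continues run of 'b', length=3
  Position 6 ('b'): continues run of 'b', length=4
  Position 7 ('b'): continues run of 'b', length=5
  Position 8 ('b'): continues run of 'b', length=6
Longest run: 'b' with length 6

6


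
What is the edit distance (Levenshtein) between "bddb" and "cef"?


Computing edit distance: "bddb" -> "cef"
DP table:
           c    e    f
      0    1    2    3
  b   1    1    2    3
  d   2    2    2    3
  d   3    3    3    3
  b   4    4    4    4
Edit distance = dp[4][3] = 4

4


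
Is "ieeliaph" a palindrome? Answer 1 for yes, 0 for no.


Input: ieeliaph
Reversed: hpaileei
  Compare pos 0 ('i') with pos 7 ('h'): MISMATCH
  Compare pos 1 ('e') with pos 6 ('p'): MISMATCH
  Compare pos 2 ('e') with pos 5 ('a'): MISMATCH
  Compare pos 3 ('l') with pos 4 ('i'): MISMATCH
Result: not a palindrome

0


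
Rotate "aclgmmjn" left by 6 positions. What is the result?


Input: "aclgmmjn", rotate left by 6
First 6 characters: "aclgmm"
Remaining characters: "jn"
Concatenate remaining + first: "jn" + "aclgmm" = "jnaclgmm"

jnaclgmm


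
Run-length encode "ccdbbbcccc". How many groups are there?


Input: ccdbbbcccc
Scanning for consecutive runs:
  Group 1: 'c' x 2 (positions 0-1)
  Group 2: 'd' x 1 (positions 2-2)
  Group 3: 'b' x 3 (positions 3-5)
  Group 4: 'c' x 4 (positions 6-9)
Total groups: 4

4


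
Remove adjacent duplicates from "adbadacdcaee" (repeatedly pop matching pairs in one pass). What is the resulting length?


Input: adbadacdcaee
Stack-based adjacent duplicate removal:
  Read 'a': push. Stack: a
  Read 'd': push. Stack: ad
  Read 'b': push. Stack: adb
  Read 'a': push. Stack: adba
  Read 'd': push. Stack: adbad
  Read 'a': push. Stack: adbada
  Read 'c': push. Stack: adbadac
  Read 'd': push. Stack: adbadacd
  Read 'c': push. Stack: adbadacdc
  Read 'a': push. Stack: adbadacdca
  Read 'e': push. Stack: adbadacdcae
  Read 'e': matches stack top 'e' => pop. Stack: adbadacdca
Final stack: "adbadacdca" (length 10)

10


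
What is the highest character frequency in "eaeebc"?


Input: eaeebc
Character counts:
  'a': 1
  'b': 1
  'c': 1
  'e': 3
Maximum frequency: 3

3


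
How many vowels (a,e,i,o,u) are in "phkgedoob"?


Input: phkgedoob
Checking each character:
  'p' at position 0: consonant
  'h' at position 1: consonant
  'k' at position 2: consonant
  'g' at position 3: consonant
  'e' at position 4: vowel (running total: 1)
  'd' at position 5: consonant
  'o' at position 6: vowel (running total: 2)
  'o' at position 7: vowel (running total: 3)
  'b' at position 8: consonant
Total vowels: 3

3


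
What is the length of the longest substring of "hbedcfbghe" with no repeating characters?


Input: "hbedcfbghe"
Sliding window (track last position of each char):
  Position 0 ('h'): window [0,0] length 1 -- new best
  Position 1 ('b'): window [0,1] length 2 -- new best
  Position 2 ('e'): window [0,2] length 3 -- new best
  Position 3 ('d'): window [0,3] length 4 -- new best
  Position 4 ('c'): window [0,4] length 5 -- new best
  Position 5 ('f'): window [0,5] length 6 -- new best
  Position 6 ('b'): repeat (last at 1), move window start to 2
  Position 6 ('b'): window [2,6] length 5
  Position 7 ('g'): window [2,7] length 6
  Position 8 ('h'): window [2,8] length 7 -- new best
  Position 9 ('e'): repeat (last at 2), move window start to 3
  Position 9 ('e'): window [3,9] length 7
Longest substring with no repeats: "edcfbgh" with length 7

7


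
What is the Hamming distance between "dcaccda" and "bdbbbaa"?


Comparing "dcaccda" and "bdbbbaa" position by position:
  Position 0: 'd' vs 'b' => differ
  Position 1: 'c' vs 'd' => differ
  Position 2: 'a' vs 'b' => differ
  Position 3: 'c' vs 'b' => differ
  Position 4: 'c' vs 'b' => differ
  Position 5: 'd' vs 'a' => differ
  Position 6: 'a' vs 'a' => same
Total differences (Hamming distance): 6

6


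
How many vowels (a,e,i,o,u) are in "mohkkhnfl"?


Input: mohkkhnfl
Checking each character:
  'm' at position 0: consonant
  'o' at position 1: vowel (running total: 1)
  'h' at position 2: consonant
  'k' at position 3: consonant
  'k' at position 4: consonant
  'h' at position 5: consonant
  'n' at position 6: consonant
  'f' at position 7: consonant
  'l' at position 8: consonant
Total vowels: 1

1


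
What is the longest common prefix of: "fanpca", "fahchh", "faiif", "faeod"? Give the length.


Words: fanpca, fahchh, faiif, faeod
  Position 0: all 'f' => match
  Position 1: all 'a' => match
  Position 2: ('n', 'h', 'i', 'e') => mismatch, stop
LCP = "fa" (length 2)

2


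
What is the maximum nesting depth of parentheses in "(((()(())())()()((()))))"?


Input: "(((()(())())()()((()))))"
Tracking depth:
  Position 0 '(': depth becomes 1
  Position 1 '(': depth becomes 2
  Position 2 '(': depth becomes 3
  Position 3 '(': depth becomes 4
  Position 4 ')': depth becomes 3
  Position 5 '(': depth becomes 4
  Position 6 '(': depth becomes 5
  Position 7 ')': depth becomes 4
  Position 8 ')': depth becomes 3
  Position 9 '(': depth becomes 4
  Position 10 ')': depth becomes 3
  Position 11 ')': depth becomes 2
  Position 12 '(': depth becomes 3
  Position 13 ')': depth becomes 2
  Position 14 '(': depth becomes 3
  Position 15 ')': depth becomes 2
  Position 16 '(': depth becomes 3
  Position 17 '(': depth becomes 4
  Position 18 '(': depth becomes 5
  Position 19 ')': depth becomes 4
  Position 20 ')': depth becomes 3
  Position 21 ')': depth becomes 2
  Position 22 ')': depth becomes 1
  Position 23 ')': depth becomes 0
Maximum depth reached: 5

5


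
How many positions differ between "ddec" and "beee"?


Comparing "ddec" and "beee" position by position:
  Position 0: 'd' vs 'b' => DIFFER
  Position 1: 'd' vs 'e' => DIFFER
  Position 2: 'e' vs 'e' => same
  Position 3: 'c' vs 'e' => DIFFER
Positions that differ: 3

3


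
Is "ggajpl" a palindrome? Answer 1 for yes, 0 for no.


Input: ggajpl
Reversed: lpjagg
  Compare pos 0 ('g') with pos 5 ('l'): MISMATCH
  Compare pos 1 ('g') with pos 4 ('p'): MISMATCH
  Compare pos 2 ('a') with pos 3 ('j'): MISMATCH
Result: not a palindrome

0


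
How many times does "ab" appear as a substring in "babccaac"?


Searching for "ab" in "babccaac"
Scanning each position:
  Position 0: "ba" => no
  Position 1: "ab" => MATCH
  Position 2: "bc" => no
  Position 3: "cc" => no
  Position 4: "ca" => no
  Position 5: "aa" => no
  Position 6: "ac" => no
Total occurrences: 1

1


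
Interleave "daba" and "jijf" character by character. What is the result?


Interleaving "daba" and "jijf":
  Position 0: 'd' from first, 'j' from second => "dj"
  Position 1: 'a' from first, 'i' from second => "ai"
  Position 2: 'b' from first, 'j' from second => "bj"
  Position 3: 'a' from first, 'f' from second => "af"
Result: djaibjaf

djaibjaf


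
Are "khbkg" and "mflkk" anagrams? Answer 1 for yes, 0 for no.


Strings: "khbkg", "mflkk"
Sorted first:  bghkk
Sorted second: fkklm
Differ at position 0: 'b' vs 'f' => not anagrams

0


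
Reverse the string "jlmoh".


Input: jlmoh
Reading characters right to left:
  Position 4: 'h'
  Position 3: 'o'
  Position 2: 'm'
  Position 1: 'l'
  Position 0: 'j'
Reversed: homlj

homlj


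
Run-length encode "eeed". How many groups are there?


Input: eeed
Scanning for consecutive runs:
  Group 1: 'e' x 3 (positions 0-2)
  Group 2: 'd' x 1 (positions 3-3)
Total groups: 2

2


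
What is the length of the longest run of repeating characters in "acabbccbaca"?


Input: "acabbccbaca"
Scanning for longest run:
  Position 1 ('c'): new char, reset run to 1
  Position 2 ('a'): new char, reset run to 1
  Position 3 ('b'): new char, reset run to 1
  Position 4 ('b'): continues run of 'b', length=2
  Position 5 ('c'): new char, reset run to 1
  Position 6 ('c'): continues run of 'c', length=2
  Position 7 ('b'): new char, reset run to 1
  Position 8 ('a'): new char, reset run to 1
  Position 9 ('c'): new char, reset run to 1
  Position 10 ('a'): new char, reset run to 1
Longest run: 'b' with length 2

2


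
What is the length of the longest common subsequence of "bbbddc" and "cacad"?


LCS of "bbbddc" and "cacad"
DP table:
           c    a    c    a    d
      0    0    0    0    0    0
  b   0    0    0    0    0    0
  b   0    0    0    0    0    0
  b   0    0    0    0    0    0
  d   0    0    0    0    0    1
  d   0    0    0    0    0    1
  c   0    1    1    1    1    1
LCS length = dp[6][5] = 1

1


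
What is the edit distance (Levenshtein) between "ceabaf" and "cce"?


Computing edit distance: "ceabaf" -> "cce"
DP table:
           c    c    e
      0    1    2    3
  c   1    0    1    2
  e   2    1    1    1
  a   3    2    2    2
  b   4    3    3    3
  a   5    4    4    4
  f   6    5    5    5
Edit distance = dp[6][3] = 5

5


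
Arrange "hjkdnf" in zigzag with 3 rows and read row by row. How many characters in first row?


Zigzag "hjkdnf" into 3 rows:
Placing characters:
  'h' => row 0
  'j' => row 1
  'k' => row 2
  'd' => row 1
  'n' => row 0
  'f' => row 1
Rows:
  Row 0: "hn"
  Row 1: "jdf"
  Row 2: "k"
First row length: 2

2


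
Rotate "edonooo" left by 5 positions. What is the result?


Input: "edonooo", rotate left by 5
First 5 characters: "edono"
Remaining characters: "oo"
Concatenate remaining + first: "oo" + "edono" = "ooedono"

ooedono


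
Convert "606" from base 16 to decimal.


Input: "606" in base 16
Positional expansion:
  Digit '6' (value 6) x 16^2 = 1536
  Digit '0' (value 0) x 16^1 = 0
  Digit '6' (value 6) x 16^0 = 6
Sum = 1542

1542


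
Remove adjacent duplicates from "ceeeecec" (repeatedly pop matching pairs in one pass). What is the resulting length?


Input: ceeeecec
Stack-based adjacent duplicate removal:
  Read 'c': push. Stack: c
  Read 'e': push. Stack: ce
  Read 'e': matches stack top 'e' => pop. Stack: c
  Read 'e': push. Stack: ce
  Read 'e': matches stack top 'e' => pop. Stack: c
  Read 'c': matches stack top 'c' => pop. Stack: (empty)
  Read 'e': push. Stack: e
  Read 'c': push. Stack: ec
Final stack: "ec" (length 2)

2


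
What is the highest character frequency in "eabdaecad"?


Input: eabdaecad
Character counts:
  'a': 3
  'b': 1
  'c': 1
  'd': 2
  'e': 2
Maximum frequency: 3

3


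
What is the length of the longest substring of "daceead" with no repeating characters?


Input: "daceead"
Sliding window (track last position of each char):
  Position 0 ('d'): window [0,0] length 1 -- new best
  Position 1 ('a'): window [0,1] length 2 -- new best
  Position 2 ('c'): window [0,2] length 3 -- new best
  Position 3 ('e'): window [0,3] length 4 -- new best
  Position 4 ('e'): repeat (last at 3), move window start to 4
  Position 4 ('e'): window [4,4] length 1
  Position 5 ('a'): window [4,5] length 2
  Position 6 ('d'): window [4,6] length 3
Longest substring with no repeats: "dace" with length 4

4


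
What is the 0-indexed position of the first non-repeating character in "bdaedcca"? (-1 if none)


Input: bdaedcca
Character frequencies:
  'a': 2
  'b': 1
  'c': 2
  'd': 2
  'e': 1
Scanning left to right for freq == 1:
  Position 0 ('b'): unique! => answer = 0

0


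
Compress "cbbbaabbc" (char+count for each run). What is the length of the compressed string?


Input: cbbbaabbc
Runs:
  'c' x 1 => "c1"
  'b' x 3 => "b3"
  'a' x 2 => "a2"
  'b' x 2 => "b2"
  'c' x 1 => "c1"
Compressed: "c1b3a2b2c1"
Compressed length: 10

10


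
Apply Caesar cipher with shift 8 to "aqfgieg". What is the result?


Caesar cipher: shift "aqfgieg" by 8
  'a' (pos 0) + 8 = pos 8 = 'i'
  'q' (pos 16) + 8 = pos 24 = 'y'
  'f' (pos 5) + 8 = pos 13 = 'n'
  'g' (pos 6) + 8 = pos 14 = 'o'
  'i' (pos 8) + 8 = pos 16 = 'q'
  'e' (pos 4) + 8 = pos 12 = 'm'
  'g' (pos 6) + 8 = pos 14 = 'o'
Result: iynoqmo

iynoqmo


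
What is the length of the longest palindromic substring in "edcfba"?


Input: "edcfba"
Checking substrings for palindromes:
  No multi-char palindromic substrings found
Longest palindromic substring: "e" with length 1

1


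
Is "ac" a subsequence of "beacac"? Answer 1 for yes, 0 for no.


Check if "ac" is a subsequence of "beacac"
Greedy scan:
  Position 0 ('b'): no match needed
  Position 1 ('e'): no match needed
  Position 2 ('a'): matches sub[0] = 'a'
  Position 3 ('c'): matches sub[1] = 'c'
  Position 4 ('a'): no match needed
  Position 5 ('c'): no match needed
All 2 characters matched => is a subsequence

1


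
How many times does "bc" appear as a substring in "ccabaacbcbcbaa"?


Searching for "bc" in "ccabaacbcbcbaa"
Scanning each position:
  Position 0: "cc" => no
  Position 1: "ca" => no
  Position 2: "ab" => no
  Position 3: "ba" => no
  Position 4: "aa" => no
  Position 5: "ac" => no
  Position 6: "cb" => no
  Position 7: "bc" => MATCH
  Position 8: "cb" => no
  Position 9: "bc" => MATCH
  Position 10: "cb" => no
  Position 11: "ba" => no
  Position 12: "aa" => no
Total occurrences: 2

2


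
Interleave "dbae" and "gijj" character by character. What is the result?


Interleaving "dbae" and "gijj":
  Position 0: 'd' from first, 'g' from second => "dg"
  Position 1: 'b' from first, 'i' from second => "bi"
  Position 2: 'a' from first, 'j' from second => "aj"
  Position 3: 'e' from first, 'j' from second => "ej"
Result: dgbiajej

dgbiajej


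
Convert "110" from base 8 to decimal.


Input: "110" in base 8
Positional expansion:
  Digit '1' (value 1) x 8^2 = 64
  Digit '1' (value 1) x 8^1 = 8
  Digit '0' (value 0) x 8^0 = 0
Sum = 72

72


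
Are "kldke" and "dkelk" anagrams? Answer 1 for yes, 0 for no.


Strings: "kldke", "dkelk"
Sorted first:  dekkl
Sorted second: dekkl
Sorted forms match => anagrams

1


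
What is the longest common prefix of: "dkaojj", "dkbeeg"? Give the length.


Words: dkaojj, dkbeeg
  Position 0: all 'd' => match
  Position 1: all 'k' => match
  Position 2: ('a', 'b') => mismatch, stop
LCP = "dk" (length 2)

2


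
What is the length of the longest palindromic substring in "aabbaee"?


Input: "aabbaee"
Checking substrings for palindromes:
  [1:5] "abba" (len 4) => palindrome
  [0:2] "aa" (len 2) => palindrome
  [2:4] "bb" (len 2) => palindrome
  [5:7] "ee" (len 2) => palindrome
Longest palindromic substring: "abba" with length 4

4


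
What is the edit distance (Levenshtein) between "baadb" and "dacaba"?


Computing edit distance: "baadb" -> "dacaba"
DP table:
           d    a    c    a    b    a
      0    1    2    3    4    5    6
  b   1    1    2    3    4    4    5
  a   2    2    1    2    3    4    4
  a   3    3    2    2    2    3    4
  d   4    3    3    3    3    3    4
  b   5    4    4    4    4    3    4
Edit distance = dp[5][6] = 4

4


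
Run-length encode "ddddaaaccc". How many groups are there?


Input: ddddaaaccc
Scanning for consecutive runs:
  Group 1: 'd' x 4 (positions 0-3)
  Group 2: 'a' x 3 (positions 4-6)
  Group 3: 'c' x 3 (positions 7-9)
Total groups: 3

3


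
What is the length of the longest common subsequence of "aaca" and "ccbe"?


LCS of "aaca" and "ccbe"
DP table:
           c    c    b    e
      0    0    0    0    0
  a   0    0    0    0    0
  a   0    0    0    0    0
  c   0    1    1    1    1
  a   0    1    1    1    1
LCS length = dp[4][4] = 1

1


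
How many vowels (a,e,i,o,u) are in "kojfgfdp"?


Input: kojfgfdp
Checking each character:
  'k' at position 0: consonant
  'o' at position 1: vowel (running total: 1)
  'j' at position 2: consonant
  'f' at position 3: consonant
  'g' at position 4: consonant
  'f' at position 5: consonant
  'd' at position 6: consonant
  'p' at position 7: consonant
Total vowels: 1

1


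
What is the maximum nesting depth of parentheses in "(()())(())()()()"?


Input: "(()())(())()()()"
Tracking depth:
  Position 0 '(': depth becomes 1
  Position 1 '(': depth becomes 2
  Position 2 ')': depth becomes 1
  Position 3 '(': depth becomes 2
  Position 4 ')': depth becomes 1
  Position 5 ')': depth becomes 0
  Position 6 '(': depth becomes 1
  Position 7 '(': depth becomes 2
  Position 8 ')': depth becomes 1
  Position 9 ')': depth becomes 0
  Position 10 '(': depth becomes 1
  Position 11 ')': depth becomes 0
  Position 12 '(': depth becomes 1
  Position 13 ')': depth becomes 0
  Position 14 '(': depth becomes 1
  Position 15 ')': depth becomes 0
Maximum depth reached: 2

2


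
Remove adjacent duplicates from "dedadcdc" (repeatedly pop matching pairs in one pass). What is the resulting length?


Input: dedadcdc
Stack-based adjacent duplicate removal:
  Read 'd': push. Stack: d
  Read 'e': push. Stack: de
  Read 'd': push. Stack: ded
  Read 'a': push. Stack: deda
  Read 'd': push. Stack: dedad
  Read 'c': push. Stack: dedadc
  Read 'd': push. Stack: dedadcd
  Read 'c': push. Stack: dedadcdc
Final stack: "dedadcdc" (length 8)

8


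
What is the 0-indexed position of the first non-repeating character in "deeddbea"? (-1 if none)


Input: deeddbea
Character frequencies:
  'a': 1
  'b': 1
  'd': 3
  'e': 3
Scanning left to right for freq == 1:
  Position 0 ('d'): freq=3, skip
  Position 1 ('e'): freq=3, skip
  Position 2 ('e'): freq=3, skip
  Position 3 ('d'): freq=3, skip
  Position 4 ('d'): freq=3, skip
  Position 5 ('b'): unique! => answer = 5

5


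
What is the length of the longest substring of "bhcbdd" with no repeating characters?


Input: "bhcbdd"
Sliding window (track last position of each char):
  Position 0 ('b'): window [0,0] length 1 -- new best
  Position 1 ('h'): window [0,1] length 2 -- new best
  Position 2 ('c'): window [0,2] length 3 -- new best
  Position 3 ('b'): repeat (last at 0), move window start to 1
  Position 3 ('b'): window [1,3] length 3
  Position 4 ('d'): window [1,4] length 4 -- new best
  Position 5 ('d'): repeat (last at 4), move window start to 5
  Position 5 ('d'): window [5,5] length 1
Longest substring with no repeats: "hcbd" with length 4

4


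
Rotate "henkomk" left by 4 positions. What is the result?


Input: "henkomk", rotate left by 4
First 4 characters: "henk"
Remaining characters: "omk"
Concatenate remaining + first: "omk" + "henk" = "omkhenk"

omkhenk


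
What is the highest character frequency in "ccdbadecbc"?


Input: ccdbadecbc
Character counts:
  'a': 1
  'b': 2
  'c': 4
  'd': 2
  'e': 1
Maximum frequency: 4

4


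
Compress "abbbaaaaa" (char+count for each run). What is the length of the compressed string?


Input: abbbaaaaa
Runs:
  'a' x 1 => "a1"
  'b' x 3 => "b3"
  'a' x 5 => "a5"
Compressed: "a1b3a5"
Compressed length: 6

6


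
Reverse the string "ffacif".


Input: ffacif
Reading characters right to left:
  Position 5: 'f'
  Position 4: 'i'
  Position 3: 'c'
  Position 2: 'a'
  Position 1: 'f'
  Position 0: 'f'
Reversed: ficaff

ficaff
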